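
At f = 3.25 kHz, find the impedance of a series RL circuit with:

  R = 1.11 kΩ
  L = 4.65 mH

Step 1 — Angular frequency: ω = 2π·f = 2π·3250 = 2.042e+04 rad/s.
Step 2 — Component impedances:
  R: Z = R = 1110 Ω
  L: Z = jωL = j·2.042e+04·0.00465 = 0 + j94.95 Ω
Step 3 — Series combination: Z_total = R + L = 1110 + j94.95 Ω = 1114∠4.9° Ω.

Z = 1110 + j94.95 Ω = 1114∠4.9° Ω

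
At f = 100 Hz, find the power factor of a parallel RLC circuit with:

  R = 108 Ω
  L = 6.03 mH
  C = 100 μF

Step 1 — Angular frequency: ω = 2π·f = 2π·100 = 628.3 rad/s.
Step 2 — Component impedances:
  R: Z = R = 108 Ω
  L: Z = jωL = j·628.3·0.00603 = 0 + j3.789 Ω
  C: Z = 1/(jωC) = -j/(ω·C) = 0 - j15.92 Ω
Step 3 — Parallel combination: 1/Z_total = 1/R + 1/L + 1/C; Z_total = 0.2285 + j4.962 Ω = 4.967∠87.4° Ω.
Step 4 — Power factor: PF = cos(φ) = Re(Z)/|Z| = 0.22846/4.9672 = 0.04599.
Step 5 — Type: Im(Z) = 4.962 ⇒ lagging (phase φ = 87.4°).

PF = 0.04599 (lagging, φ = 87.4°)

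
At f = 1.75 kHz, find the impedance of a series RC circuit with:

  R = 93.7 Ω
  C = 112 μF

Step 1 — Angular frequency: ω = 2π·f = 2π·1750 = 1.1e+04 rad/s.
Step 2 — Component impedances:
  R: Z = R = 93.7 Ω
  C: Z = 1/(jωC) = -j/(ω·C) = 0 - j0.812 Ω
Step 3 — Series combination: Z_total = R + C = 93.7 - j0.812 Ω = 93.7∠-0.5° Ω.

Z = 93.7 - j0.812 Ω = 93.7∠-0.5° Ω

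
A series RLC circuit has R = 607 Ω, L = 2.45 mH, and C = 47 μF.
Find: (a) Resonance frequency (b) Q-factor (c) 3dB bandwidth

Step 1 — Resonance: ω₀ = 1/√(LC) = 1/√(0.00245·4.7e-05) = 2947 rad/s.
Step 2 — f₀ = ω₀/(2π) = 469 Hz.
Step 3 — Series Q: Q = ω₀L/R = 2947·0.00245/607 = 0.01189.
Step 4 — Bandwidth: Δω = ω₀/Q = 2.478e+05 rad/s; BW = Δω/(2π) = 3.943e+04 Hz.

(a) f₀ = 469 Hz  (b) Q = 0.01189  (c) BW = 3.943e+04 Hz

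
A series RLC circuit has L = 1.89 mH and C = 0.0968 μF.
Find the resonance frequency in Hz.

Step 1 — Resonance condition Im(Z)=0 gives ω₀ = 1/√(LC).
Step 2 — ω₀ = 1/√(0.00189·9.68e-08) = 7.393e+04 rad/s.
Step 3 — f₀ = ω₀/(2π) = 1.177e+04 Hz.

f₀ = 1.177e+04 Hz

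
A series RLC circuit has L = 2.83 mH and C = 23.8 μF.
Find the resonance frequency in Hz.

Step 1 — Resonance condition Im(Z)=0 gives ω₀ = 1/√(LC).
Step 2 — ω₀ = 1/√(0.00283·2.38e-05) = 3853 rad/s.
Step 3 — f₀ = ω₀/(2π) = 613.3 Hz.

f₀ = 613.3 Hz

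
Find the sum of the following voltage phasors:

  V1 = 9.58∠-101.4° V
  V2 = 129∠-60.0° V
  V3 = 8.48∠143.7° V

Step 1 — Convert each phasor to rectangular form:
  V1 = 9.58·(cos(-101.4°) + j·sin(-101.4°)) = -1.894 - j9.391 V
  V2 = 129·(cos(-60.0°) + j·sin(-60.0°)) = 64.5 - j111.7 V
  V3 = 8.48·(cos(143.7°) + j·sin(143.7°)) = -6.834 + j5.02 V
Step 2 — Sum components: V_total = 55.77 - j116.1 V.
Step 3 — Convert to polar: |V_total| = 128.8 V, ∠V_total = -64.3°.

V_total = 128.8∠-64.3° V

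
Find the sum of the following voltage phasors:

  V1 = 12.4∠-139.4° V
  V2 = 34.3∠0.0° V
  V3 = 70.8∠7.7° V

Step 1 — Convert each phasor to rectangular form:
  V1 = 12.4·(cos(-139.4°) + j·sin(-139.4°)) = -9.415 - j8.07 V
  V2 = 34.3·(cos(0.0°) + j·sin(0.0°)) = 34.3 V
  V3 = 70.8·(cos(7.7°) + j·sin(7.7°)) = 70.16 + j9.486 V
Step 2 — Sum components: V_total = 95.05 + j1.417 V.
Step 3 — Convert to polar: |V_total| = 95.06 V, ∠V_total = 0.9°.

V_total = 95.06∠0.9° V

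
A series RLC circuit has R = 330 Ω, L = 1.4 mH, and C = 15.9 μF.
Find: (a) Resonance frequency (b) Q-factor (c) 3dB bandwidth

Step 1 — Resonance: ω₀ = 1/√(LC) = 1/√(0.0014·1.59e-05) = 6703 rad/s.
Step 2 — f₀ = ω₀/(2π) = 1067 Hz.
Step 3 — Series Q: Q = ω₀L/R = 6703·0.0014/330 = 0.02843.
Step 4 — Bandwidth: Δω = ω₀/Q = 2.357e+05 rad/s; BW = Δω/(2π) = 3.752e+04 Hz.

(a) f₀ = 1067 Hz  (b) Q = 0.02843  (c) BW = 3.752e+04 Hz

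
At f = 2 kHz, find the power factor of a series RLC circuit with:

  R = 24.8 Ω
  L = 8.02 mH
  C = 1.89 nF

Step 1 — Angular frequency: ω = 2π·f = 2π·2000 = 1.257e+04 rad/s.
Step 2 — Component impedances:
  R: Z = R = 24.8 Ω
  L: Z = jωL = j·1.257e+04·0.00802 = 0 + j100.8 Ω
  C: Z = 1/(jωC) = -j/(ω·C) = 0 - j4.21e+04 Ω
Step 3 — Series combination: Z_total = R + L + C = 24.8 - j4.2e+04 Ω = 4.2e+04∠-90.0° Ω.
Step 4 — Power factor: PF = cos(φ) = Re(Z)/|Z| = 24.8/42004 = 0.0005904.
Step 5 — Type: Im(Z) = -4.2e+04 ⇒ leading (phase φ = -90.0°).

PF = 0.0005904 (leading, φ = -90.0°)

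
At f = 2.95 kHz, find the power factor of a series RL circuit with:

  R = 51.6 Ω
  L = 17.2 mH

Step 1 — Angular frequency: ω = 2π·f = 2π·2950 = 1.854e+04 rad/s.
Step 2 — Component impedances:
  R: Z = R = 51.6 Ω
  L: Z = jωL = j·1.854e+04·0.0172 = 0 + j318.8 Ω
Step 3 — Series combination: Z_total = R + L = 51.6 + j318.8 Ω = 323∠80.8° Ω.
Step 4 — Power factor: PF = cos(φ) = Re(Z)/|Z| = 51.6/323 = 0.1598.
Step 5 — Type: Im(Z) = 318.8 ⇒ lagging (phase φ = 80.8°).

PF = 0.1598 (lagging, φ = 80.8°)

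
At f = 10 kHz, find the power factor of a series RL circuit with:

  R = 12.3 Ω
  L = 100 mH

Step 1 — Angular frequency: ω = 2π·f = 2π·1e+04 = 6.283e+04 rad/s.
Step 2 — Component impedances:
  R: Z = R = 12.3 Ω
  L: Z = jωL = j·6.283e+04·0.1 = 0 + j6283 Ω
Step 3 — Series combination: Z_total = R + L = 12.3 + j6283 Ω = 6283∠89.9° Ω.
Step 4 — Power factor: PF = cos(φ) = Re(Z)/|Z| = 12.3/6283 = 0.001958.
Step 5 — Type: Im(Z) = 6283 ⇒ lagging (phase φ = 89.9°).

PF = 0.001958 (lagging, φ = 89.9°)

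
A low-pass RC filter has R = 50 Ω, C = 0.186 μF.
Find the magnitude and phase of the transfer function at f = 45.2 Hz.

Step 1 — Angular frequency: ω = 2π·45.2 = 284 rad/s.
Step 2 — Transfer function: H(jω) = 1/(1 + jωRC).
Step 3 — Denominator: 1 + jωRC = 1 + j·284·50·1.86e-07 = 1 + j0.002641.
Step 4 — H = 1 - j0.002641.
Step 5 — Magnitude: |H| = 1 (-0.0 dB); phase: φ = -0.2°.

|H| = 1 (-0.0 dB), φ = -0.2°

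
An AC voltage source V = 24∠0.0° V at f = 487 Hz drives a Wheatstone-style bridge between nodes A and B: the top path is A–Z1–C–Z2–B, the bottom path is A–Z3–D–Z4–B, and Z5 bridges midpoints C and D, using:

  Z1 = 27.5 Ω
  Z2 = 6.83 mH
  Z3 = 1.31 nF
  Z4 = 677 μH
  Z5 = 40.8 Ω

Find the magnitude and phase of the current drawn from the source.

Step 1 — Angular frequency: ω = 2π·f = 2π·487 = 3060 rad/s.
Step 2 — Component impedances:
  Z1: Z = R = 27.5 Ω
  Z2: Z = jωL = j·3060·0.00683 = 0 + j20.9 Ω
  Z3: Z = 1/(jωC) = -j/(ω·C) = 0 - j2.495e+05 Ω
  Z4: Z = jωL = j·3060·0.000677 = 0 + j2.072 Ω
  Z5: Z = R = 40.8 Ω
Step 3 — Bridge requires nodal analysis (the Z5 bridge couples midpoints C and D, so the two paths cannot be reduced to a simple series/parallel combination). Setting node B to ground and injecting 1 A at node A, the 3-node admittance system at A, C, D solves to V_A = Z_AB = 35.63 + j16.32 Ω = 39.19∠24.6° Ω.
Step 4 — Source phasor: V = 24∠0.0° V = 24 V.
Step 5 — Ohm's law: I = V / Z_total = (24) / (35.63 + j16.32) = 0.5568 - j0.255 A.
Step 6 — Convert to polar: |I| = 0.6124 A, ∠I = -24.6°.

I = 0.6124∠-24.6° A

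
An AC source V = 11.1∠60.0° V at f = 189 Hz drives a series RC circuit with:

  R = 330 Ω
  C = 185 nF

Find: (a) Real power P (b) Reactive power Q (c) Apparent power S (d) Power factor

Step 1 — Angular frequency: ω = 2π·f = 2π·189 = 1188 rad/s.
Step 2 — Component impedances:
  R: Z = R = 330 Ω
  C: Z = 1/(jωC) = -j/(ω·C) = 0 - j4552 Ω
Step 3 — Series combination: Z_total = R + C = 330 - j4552 Ω = 4564∠-85.9° Ω.
Step 4 — Source phasor: V = 11.1∠60.0° V = 5.55 + j9.613 V.
Step 5 — Current: I = V / Z = -0.002013 + j0.001365 A = 0.002432∠145.9° A.
Step 6 — Complex power: S = V·I* = 0.001952 - j0.02693 VA.
Step 7 — Real power: P = Re(S) = 0.001952 W.
Step 8 — Reactive power: Q = Im(S) = -0.02693 VAR.
Step 9 — Apparent power: |S| = 0.027 VA.
Step 10 — Power factor: PF = P/|S| = 0.07231 (leading).

(a) P = 0.001952 W  (b) Q = -0.02693 VAR  (c) S = 0.027 VA  (d) PF = 0.07231 (leading)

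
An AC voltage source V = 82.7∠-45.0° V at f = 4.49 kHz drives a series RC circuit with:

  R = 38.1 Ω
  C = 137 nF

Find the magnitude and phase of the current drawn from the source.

Step 1 — Angular frequency: ω = 2π·f = 2π·4490 = 2.821e+04 rad/s.
Step 2 — Component impedances:
  R: Z = R = 38.1 Ω
  C: Z = 1/(jωC) = -j/(ω·C) = 0 - j258.7 Ω
Step 3 — Series combination: Z_total = R + C = 38.1 - j258.7 Ω = 261.5∠-81.6° Ω.
Step 4 — Source phasor: V = 82.7∠-45.0° V = 58.48 - j58.48 V.
Step 5 — Ohm's law: I = V / Z_total = (58.48 - j58.48) / (38.1 - j258.7) = 0.2538 + j0.1886 A.
Step 6 — Convert to polar: |I| = 0.3162 A, ∠I = 36.6°.

I = 0.3162∠36.6° A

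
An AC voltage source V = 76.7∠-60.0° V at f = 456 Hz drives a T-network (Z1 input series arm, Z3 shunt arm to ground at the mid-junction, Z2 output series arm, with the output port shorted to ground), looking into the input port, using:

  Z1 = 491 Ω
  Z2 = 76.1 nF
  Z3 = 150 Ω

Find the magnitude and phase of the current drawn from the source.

Step 1 — Angular frequency: ω = 2π·f = 2π·456 = 2865 rad/s.
Step 2 — Component impedances:
  Z1: Z = R = 491 Ω
  Z2: Z = 1/(jωC) = -j/(ω·C) = 0 - j4586 Ω
  Z3: Z = R = 150 Ω
Step 3 — With the output port shorted to ground, the output series arm Z2 runs from the junction to ground; the shunt arm Z3 also runs from the junction to ground. They appear in parallel: Z3 || Z2 = 149.8 - j4.901 Ω.
Step 4 — Series with input arm Z1: Z_in = Z1 + (Z3 || Z2) = 640.8 - j4.901 Ω = 640.9∠-0.4° Ω.
Step 5 — Source phasor: V = 76.7∠-60.0° V = 38.35 - j66.42 V.
Step 6 — Ohm's law: I = V / Z_total = (38.35 - j66.42) / (640.8 - j4.901) = 0.06063 - j0.1032 A.
Step 7 — Convert to polar: |I| = 0.1197 A, ∠I = -59.6°.

I = 0.1197∠-59.6° A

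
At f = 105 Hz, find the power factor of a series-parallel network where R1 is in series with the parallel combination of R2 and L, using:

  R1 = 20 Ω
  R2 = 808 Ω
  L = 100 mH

Step 1 — Angular frequency: ω = 2π·f = 2π·105 = 659.7 rad/s.
Step 2 — Component impedances:
  R1: Z = R = 20 Ω
  R2: Z = R = 808 Ω
  L: Z = jωL = j·659.7·0.1 = 0 + j65.97 Ω
Step 3 — Parallel branch: R2 || L = 1/(1/R2 + 1/L) = 5.351 + j65.54 Ω.
Step 4 — Series with R1: Z_total = R1 + (R2 || L) = 25.35 + j65.54 Ω = 70.27∠68.9° Ω.
Step 5 — Power factor: PF = cos(φ) = Re(Z)/|Z| = 25.35/70.27 = 0.3608.
Step 6 — Type: Im(Z) = 65.54 ⇒ lagging (phase φ = 68.9°).

PF = 0.3608 (lagging, φ = 68.9°)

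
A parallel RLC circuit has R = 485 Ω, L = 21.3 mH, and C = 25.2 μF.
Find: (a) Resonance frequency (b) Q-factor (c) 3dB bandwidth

Step 1 — Resonance: ω₀ = 1/√(LC) = 1/√(0.0213·2.52e-05) = 1365 rad/s.
Step 2 — f₀ = ω₀/(2π) = 217.2 Hz.
Step 3 — Parallel Q: Q = R/(ω₀L) = 485/(1365·0.0213) = 16.68.
Step 4 — Bandwidth: Δω = ω₀/Q = 81.82 rad/s; BW = Δω/(2π) = 13.02 Hz.

(a) f₀ = 217.2 Hz  (b) Q = 16.68  (c) BW = 13.02 Hz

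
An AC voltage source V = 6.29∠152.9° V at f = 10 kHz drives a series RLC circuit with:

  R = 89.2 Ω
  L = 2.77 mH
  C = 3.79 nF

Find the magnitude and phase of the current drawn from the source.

Step 1 — Angular frequency: ω = 2π·f = 2π·1e+04 = 6.283e+04 rad/s.
Step 2 — Component impedances:
  R: Z = R = 89.2 Ω
  L: Z = jωL = j·6.283e+04·0.00277 = 0 + j174 Ω
  C: Z = 1/(jωC) = -j/(ω·C) = 0 - j4199 Ω
Step 3 — Series combination: Z_total = R + L + C = 89.2 - j4025 Ω = 4026∠-88.7° Ω.
Step 4 — Source phasor: V = 6.29∠152.9° V = -5.599 + j2.865 V.
Step 5 — Ohm's law: I = V / Z_total = (-5.599 + j2.865) / (89.2 - j4025) = -0.0007423 - j0.001375 A.
Step 6 — Convert to polar: |I| = 0.001562 A, ∠I = -118.4°.

I = 0.001562∠-118.4° A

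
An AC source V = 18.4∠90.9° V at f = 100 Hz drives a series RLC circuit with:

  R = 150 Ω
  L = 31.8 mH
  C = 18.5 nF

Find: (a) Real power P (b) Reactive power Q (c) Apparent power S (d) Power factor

Step 1 — Angular frequency: ω = 2π·f = 2π·100 = 628.3 rad/s.
Step 2 — Component impedances:
  R: Z = R = 150 Ω
  L: Z = jωL = j·628.3·0.0318 = 0 + j19.98 Ω
  C: Z = 1/(jωC) = -j/(ω·C) = 0 - j8.603e+04 Ω
Step 3 — Series combination: Z_total = R + L + C = 150 - j8.601e+04 Ω = 8.601e+04∠-89.9° Ω.
Step 4 — Source phasor: V = 18.4∠90.9° V = -0.289 + j18.4 V.
Step 5 — Current: I = V / Z = -0.0002139 - j2.987e-06 A = 0.0002139∠-179.2° A.
Step 6 — Complex power: S = V·I* = 6.865e-06 - j0.003936 VA.
Step 7 — Real power: P = Re(S) = 6.865e-06 W.
Step 8 — Reactive power: Q = Im(S) = -0.003936 VAR.
Step 9 — Apparent power: |S| = 0.003936 VA.
Step 10 — Power factor: PF = P/|S| = 0.001744 (leading).

(a) P = 6.865e-06 W  (b) Q = -0.003936 VAR  (c) S = 0.003936 VA  (d) PF = 0.001744 (leading)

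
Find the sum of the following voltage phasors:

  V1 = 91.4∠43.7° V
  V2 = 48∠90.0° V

Step 1 — Convert each phasor to rectangular form:
  V1 = 91.4·(cos(43.7°) + j·sin(43.7°)) = 66.08 + j63.15 V
  V2 = 48·(cos(90.0°) + j·sin(90.0°)) = 0 + j48 V
Step 2 — Sum components: V_total = 66.08 + j111.1 V.
Step 3 — Convert to polar: |V_total| = 129.3 V, ∠V_total = 59.3°.

V_total = 129.3∠59.3° V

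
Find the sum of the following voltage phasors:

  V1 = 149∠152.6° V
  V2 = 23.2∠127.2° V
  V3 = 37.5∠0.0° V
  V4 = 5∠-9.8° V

Step 1 — Convert each phasor to rectangular form:
  V1 = 149·(cos(152.6°) + j·sin(152.6°)) = -132.3 + j68.57 V
  V2 = 23.2·(cos(127.2°) + j·sin(127.2°)) = -14.03 + j18.48 V
  V3 = 37.5·(cos(0.0°) + j·sin(0.0°)) = 37.5 V
  V4 = 5·(cos(-9.8°) + j·sin(-9.8°)) = 4.927 - j0.851 V
Step 2 — Sum components: V_total = -103.9 + j86.2 V.
Step 3 — Convert to polar: |V_total| = 135 V, ∠V_total = 140.3°.

V_total = 135∠140.3° V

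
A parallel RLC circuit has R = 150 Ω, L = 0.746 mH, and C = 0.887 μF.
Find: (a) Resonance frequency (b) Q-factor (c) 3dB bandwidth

Step 1 — Resonance: ω₀ = 1/√(LC) = 1/√(0.000746·8.87e-07) = 3.887e+04 rad/s.
Step 2 — f₀ = ω₀/(2π) = 6187 Hz.
Step 3 — Parallel Q: Q = R/(ω₀L) = 150/(3.887e+04·0.000746) = 5.172.
Step 4 — Bandwidth: Δω = ω₀/Q = 7516 rad/s; BW = Δω/(2π) = 1196 Hz.

(a) f₀ = 6187 Hz  (b) Q = 5.172  (c) BW = 1196 Hz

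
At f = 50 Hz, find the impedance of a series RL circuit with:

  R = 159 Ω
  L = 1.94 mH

Step 1 — Angular frequency: ω = 2π·f = 2π·50 = 314.2 rad/s.
Step 2 — Component impedances:
  R: Z = R = 159 Ω
  L: Z = jωL = j·314.2·0.00194 = 0 + j0.6095 Ω
Step 3 — Series combination: Z_total = R + L = 159 + j0.6095 Ω = 159∠0.2° Ω.

Z = 159 + j0.6095 Ω = 159∠0.2° Ω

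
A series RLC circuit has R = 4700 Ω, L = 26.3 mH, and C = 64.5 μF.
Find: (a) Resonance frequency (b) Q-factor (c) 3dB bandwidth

Step 1 — Resonance condition Im(Z)=0 gives ω₀ = 1/√(LC).
Step 2 — ω₀ = 1/√(0.0263·6.45e-05) = 767.8 rad/s.
Step 3 — f₀ = ω₀/(2π) = 122.2 Hz.
Step 4 — Series Q: Q = ω₀L/R = 767.8·0.0263/4700 = 0.004296.
Step 5 — 3dB bandwidth: Δω = ω₀/Q = 1.787e+05 rad/s; BW = Δω/(2π) = 2.844e+04 Hz.

(a) f₀ = 122.2 Hz  (b) Q = 0.004296  (c) BW = 2.844e+04 Hz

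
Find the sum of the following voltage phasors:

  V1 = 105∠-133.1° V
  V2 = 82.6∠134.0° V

Step 1 — Convert each phasor to rectangular form:
  V1 = 105·(cos(-133.1°) + j·sin(-133.1°)) = -71.74 - j76.67 V
  V2 = 82.6·(cos(134.0°) + j·sin(134.0°)) = -57.38 + j59.42 V
Step 2 — Sum components: V_total = -129.1 - j17.25 V.
Step 3 — Convert to polar: |V_total| = 130.3 V, ∠V_total = -172.4°.

V_total = 130.3∠-172.4° V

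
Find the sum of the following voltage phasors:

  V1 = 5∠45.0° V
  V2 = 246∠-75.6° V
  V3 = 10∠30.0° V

Step 1 — Convert each phasor to rectangular form:
  V1 = 5·(cos(45.0°) + j·sin(45.0°)) = 3.536 + j3.536 V
  V2 = 246·(cos(-75.6°) + j·sin(-75.6°)) = 61.18 - j238.3 V
  V3 = 10·(cos(30.0°) + j·sin(30.0°)) = 8.66 + j5 V
Step 2 — Sum components: V_total = 73.37 - j229.7 V.
Step 3 — Convert to polar: |V_total| = 241.2 V, ∠V_total = -72.3°.

V_total = 241.2∠-72.3° V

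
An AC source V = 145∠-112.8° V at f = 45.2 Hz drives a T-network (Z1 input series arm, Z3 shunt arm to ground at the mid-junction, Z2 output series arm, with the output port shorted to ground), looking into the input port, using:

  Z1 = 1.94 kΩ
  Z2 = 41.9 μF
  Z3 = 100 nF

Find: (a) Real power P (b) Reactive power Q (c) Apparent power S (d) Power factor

Step 1 — Angular frequency: ω = 2π·f = 2π·45.2 = 284 rad/s.
Step 2 — Component impedances:
  Z1: Z = R = 1940 Ω
  Z2: Z = 1/(jωC) = -j/(ω·C) = 0 - j84.04 Ω
  Z3: Z = 1/(jωC) = -j/(ω·C) = 0 - j3.521e+04 Ω
Step 3 — With the output port shorted to ground, the output series arm Z2 runs from the junction to ground; the shunt arm Z3 also runs from the junction to ground. They appear in parallel: Z3 || Z2 = 0 - j83.84 Ω.
Step 4 — Series with input arm Z1: Z_in = Z1 + (Z3 || Z2) = 1940 - j83.84 Ω = 1942∠-2.5° Ω.
Step 5 — Source phasor: V = 145∠-112.8° V = -56.19 - j133.7 V.
Step 6 — Current: I = V / Z = -0.02594 - j0.07002 A = 0.07467∠-110.3° A.
Step 7 — Complex power: S = V·I* = 10.82 - j0.4675 VA.
Step 8 — Real power: P = Re(S) = 10.82 W.
Step 9 — Reactive power: Q = Im(S) = -0.4675 VAR.
Step 10 — Apparent power: |S| = 10.83 VA.
Step 11 — Power factor: PF = P/|S| = 0.9991 (leading).

(a) P = 10.82 W  (b) Q = -0.4675 VAR  (c) S = 10.83 VA  (d) PF = 0.9991 (leading)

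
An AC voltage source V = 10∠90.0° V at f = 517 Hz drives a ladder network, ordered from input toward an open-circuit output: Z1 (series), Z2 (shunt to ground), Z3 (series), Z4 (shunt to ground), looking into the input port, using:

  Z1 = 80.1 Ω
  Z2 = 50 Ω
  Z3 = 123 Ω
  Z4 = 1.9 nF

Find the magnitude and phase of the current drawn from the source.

Step 1 — Angular frequency: ω = 2π·f = 2π·517 = 3248 rad/s.
Step 2 — Component impedances:
  Z1: Z = R = 80.1 Ω
  Z2: Z = R = 50 Ω
  Z3: Z = R = 123 Ω
  Z4: Z = 1/(jωC) = -j/(ω·C) = 0 - j1.62e+05 Ω
Step 3 — Ladder network (open output): work backward from the far end, alternating series and parallel combinations. Z_in = 130.1 - j0.01543 Ω = 130.1∠-0.0° Ω.
Step 4 — Source phasor: V = 10∠90.0° V = 0 + j10 V.
Step 5 — Ohm's law: I = V / Z_total = (0 + j10) / (130.1 - j0.01543) = -9.116e-06 + j0.07686 A.
Step 6 — Convert to polar: |I| = 0.07686 A, ∠I = 90.0°.

I = 0.07686∠90.0° A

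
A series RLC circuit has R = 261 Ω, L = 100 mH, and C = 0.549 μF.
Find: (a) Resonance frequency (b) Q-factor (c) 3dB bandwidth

Step 1 — Resonance: ω₀ = 1/√(LC) = 1/√(0.1·5.49e-07) = 4268 rad/s.
Step 2 — f₀ = ω₀/(2π) = 679.3 Hz.
Step 3 — Series Q: Q = ω₀L/R = 4268·0.1/261 = 1.635.
Step 4 — Bandwidth: Δω = ω₀/Q = 2610 rad/s; BW = Δω/(2π) = 415.4 Hz.

(a) f₀ = 679.3 Hz  (b) Q = 1.635  (c) BW = 415.4 Hz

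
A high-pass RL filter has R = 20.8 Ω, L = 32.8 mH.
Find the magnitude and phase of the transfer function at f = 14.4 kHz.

Step 1 — Angular frequency: ω = 2π·1.44e+04 = 9.048e+04 rad/s.
Step 2 — Transfer function: H(jω) = jωL/(R + jωL).
Step 3 — Numerator jωL = j·2968; denominator R + jωL = 20.8 + j2968.
Step 4 — H = 1 + j0.007009.
Step 5 — Magnitude: |H| = 1 (-0.0 dB); phase: φ = 0.4°.

|H| = 1 (-0.0 dB), φ = 0.4°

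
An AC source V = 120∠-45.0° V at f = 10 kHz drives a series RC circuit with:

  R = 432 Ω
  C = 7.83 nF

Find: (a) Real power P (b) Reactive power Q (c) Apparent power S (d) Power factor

Step 1 — Angular frequency: ω = 2π·f = 2π·1e+04 = 6.283e+04 rad/s.
Step 2 — Component impedances:
  R: Z = R = 432 Ω
  C: Z = 1/(jωC) = -j/(ω·C) = 0 - j2033 Ω
Step 3 — Series combination: Z_total = R + C = 432 - j2033 Ω = 2078∠-78.0° Ω.
Step 4 — Source phasor: V = 120∠-45.0° V = 84.85 - j84.85 V.
Step 5 — Current: I = V / Z = 0.04843 + j0.03145 A = 0.05775∠33.0° A.
Step 6 — Complex power: S = V·I* = 1.441 - j6.778 VA.
Step 7 — Real power: P = Re(S) = 1.441 W.
Step 8 — Reactive power: Q = Im(S) = -6.778 VAR.
Step 9 — Apparent power: |S| = 6.93 VA.
Step 10 — Power factor: PF = P/|S| = 0.2079 (leading).

(a) P = 1.441 W  (b) Q = -6.778 VAR  (c) S = 6.93 VA  (d) PF = 0.2079 (leading)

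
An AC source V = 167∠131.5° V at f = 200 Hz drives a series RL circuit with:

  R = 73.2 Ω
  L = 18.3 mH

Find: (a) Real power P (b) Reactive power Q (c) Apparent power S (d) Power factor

Step 1 — Angular frequency: ω = 2π·f = 2π·200 = 1257 rad/s.
Step 2 — Component impedances:
  R: Z = R = 73.2 Ω
  L: Z = jωL = j·1257·0.0183 = 0 + j23 Ω
Step 3 — Series combination: Z_total = R + L = 73.2 + j23 Ω = 76.73∠17.4° Ω.
Step 4 — Source phasor: V = 167∠131.5° V = -110.7 + j125.1 V.
Step 5 — Current: I = V / Z = -0.8873 + j1.987 A = 2.177∠114.1° A.
Step 6 — Complex power: S = V·I* = 346.8 + j108.9 VA.
Step 7 — Real power: P = Re(S) = 346.8 W.
Step 8 — Reactive power: Q = Im(S) = 108.9 VAR.
Step 9 — Apparent power: |S| = 363.5 VA.
Step 10 — Power factor: PF = P/|S| = 0.954 (lagging).

(a) P = 346.8 W  (b) Q = 108.9 VAR  (c) S = 363.5 VA  (d) PF = 0.954 (lagging)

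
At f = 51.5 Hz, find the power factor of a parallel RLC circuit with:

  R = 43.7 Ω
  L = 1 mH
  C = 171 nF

Step 1 — Angular frequency: ω = 2π·f = 2π·51.5 = 323.6 rad/s.
Step 2 — Component impedances:
  R: Z = R = 43.7 Ω
  L: Z = jωL = j·323.6·0.001 = 0 + j0.3236 Ω
  C: Z = 1/(jωC) = -j/(ω·C) = 0 - j1.807e+04 Ω
Step 3 — Parallel combination: 1/Z_total = 1/R + 1/L + 1/C; Z_total = 0.002396 + j0.3236 Ω = 0.3236∠89.6° Ω.
Step 4 — Power factor: PF = cos(φ) = Re(Z)/|Z| = 0.002396/0.32358 = 0.007405.
Step 5 — Type: Im(Z) = 0.3236 ⇒ lagging (phase φ = 89.6°).

PF = 0.007405 (lagging, φ = 89.6°)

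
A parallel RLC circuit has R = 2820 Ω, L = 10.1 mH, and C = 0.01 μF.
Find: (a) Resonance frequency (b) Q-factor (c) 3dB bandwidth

Step 1 — Resonance: ω₀ = 1/√(LC) = 1/√(0.0101·1e-08) = 9.95e+04 rad/s.
Step 2 — f₀ = ω₀/(2π) = 1.584e+04 Hz.
Step 3 — Parallel Q: Q = R/(ω₀L) = 2820/(9.95e+04·0.0101) = 2.806.
Step 4 — Bandwidth: Δω = ω₀/Q = 3.546e+04 rad/s; BW = Δω/(2π) = 5644 Hz.

(a) f₀ = 1.584e+04 Hz  (b) Q = 2.806  (c) BW = 5644 Hz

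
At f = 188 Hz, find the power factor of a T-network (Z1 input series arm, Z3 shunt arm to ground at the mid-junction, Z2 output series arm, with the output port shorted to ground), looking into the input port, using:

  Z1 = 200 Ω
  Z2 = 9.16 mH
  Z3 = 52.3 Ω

Step 1 — Angular frequency: ω = 2π·f = 2π·188 = 1181 rad/s.
Step 2 — Component impedances:
  Z1: Z = R = 200 Ω
  Z2: Z = jωL = j·1181·0.00916 = 0 + j10.82 Ω
  Z3: Z = R = 52.3 Ω
Step 3 — With the output port shorted to ground, the output series arm Z2 runs from the junction to ground; the shunt arm Z3 also runs from the junction to ground. They appear in parallel: Z3 || Z2 = 2.147 + j10.38 Ω.
Step 4 — Series with input arm Z1: Z_in = Z1 + (Z3 || Z2) = 202.1 + j10.38 Ω = 202.4∠2.9° Ω.
Step 5 — Power factor: PF = cos(φ) = Re(Z)/|Z| = 202.15/202.41 = 0.9987.
Step 6 — Type: Im(Z) = 10.38 ⇒ lagging (phase φ = 2.9°).

PF = 0.9987 (lagging, φ = 2.9°)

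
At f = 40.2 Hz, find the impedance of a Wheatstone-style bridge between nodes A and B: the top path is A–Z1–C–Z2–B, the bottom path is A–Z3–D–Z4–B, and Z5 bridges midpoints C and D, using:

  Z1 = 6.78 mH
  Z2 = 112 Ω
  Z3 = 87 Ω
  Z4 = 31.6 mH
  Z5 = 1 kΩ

Step 1 — Angular frequency: ω = 2π·f = 2π·40.2 = 252.6 rad/s.
Step 2 — Component impedances:
  Z1: Z = jωL = j·252.6·0.00678 = 0 + j1.713 Ω
  Z2: Z = R = 112 Ω
  Z3: Z = R = 87 Ω
  Z4: Z = jωL = j·252.6·0.0316 = 0 + j7.982 Ω
  Z5: Z = R = 1000 Ω
Step 3 — Bridge requires nodal analysis (the Z5 bridge couples midpoints C and D, so the two paths cannot be reduced to a simple series/parallel combination). Setting node B to ground and injecting 1 A at node A, the 3-node admittance system at A, C, D solves to V_A = Z_AB = 46.76 + j3.079 Ω = 46.86∠3.8° Ω.

Z = 46.76 + j3.079 Ω = 46.86∠3.8° Ω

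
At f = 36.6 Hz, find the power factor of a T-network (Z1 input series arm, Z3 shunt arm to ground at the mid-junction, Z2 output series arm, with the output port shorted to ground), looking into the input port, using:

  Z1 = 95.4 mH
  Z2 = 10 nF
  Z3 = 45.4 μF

Step 1 — Angular frequency: ω = 2π·f = 2π·36.6 = 230 rad/s.
Step 2 — Component impedances:
  Z1: Z = jωL = j·230·0.0954 = 0 + j21.94 Ω
  Z2: Z = 1/(jωC) = -j/(ω·C) = 0 - j4.348e+05 Ω
  Z3: Z = 1/(jωC) = -j/(ω·C) = 0 - j95.78 Ω
Step 3 — With the output port shorted to ground, the output series arm Z2 runs from the junction to ground; the shunt arm Z3 also runs from the junction to ground. They appear in parallel: Z3 || Z2 = 0 - j95.76 Ω.
Step 4 — Series with input arm Z1: Z_in = Z1 + (Z3 || Z2) = 0 - j73.82 Ω = 73.82∠-90.0° Ω.
Step 5 — Power factor: PF = cos(φ) = Re(Z)/|Z| = 0/73.82 = 0.
Step 6 — Type: Im(Z) = -73.82 ⇒ leading (phase φ = -90.0°).

PF = 0 (leading, φ = -90.0°)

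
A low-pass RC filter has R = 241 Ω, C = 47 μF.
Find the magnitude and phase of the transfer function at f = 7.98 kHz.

Step 1 — Angular frequency: ω = 2π·7980 = 5.014e+04 rad/s.
Step 2 — Transfer function: H(jω) = 1/(1 + jωRC).
Step 3 — Denominator: 1 + jωRC = 1 + j·5.014e+04·241·4.7e-05 = 1 + j567.9.
Step 4 — H = 3.1e-06 - j0.001761.
Step 5 — Magnitude: |H| = 0.001761 (-55.1 dB); phase: φ = -89.9°.

|H| = 0.001761 (-55.1 dB), φ = -89.9°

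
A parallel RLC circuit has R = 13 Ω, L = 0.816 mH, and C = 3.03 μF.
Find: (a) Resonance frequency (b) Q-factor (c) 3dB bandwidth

Step 1 — Resonance: ω₀ = 1/√(LC) = 1/√(0.000816·3.03e-06) = 2.011e+04 rad/s.
Step 2 — f₀ = ω₀/(2π) = 3201 Hz.
Step 3 — Parallel Q: Q = R/(ω₀L) = 13/(2.011e+04·0.000816) = 0.7922.
Step 4 — Bandwidth: Δω = ω₀/Q = 2.539e+04 rad/s; BW = Δω/(2π) = 4040 Hz.

(a) f₀ = 3201 Hz  (b) Q = 0.7922  (c) BW = 4040 Hz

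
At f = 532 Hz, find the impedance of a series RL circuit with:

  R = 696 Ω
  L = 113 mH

Step 1 — Angular frequency: ω = 2π·f = 2π·532 = 3343 rad/s.
Step 2 — Component impedances:
  R: Z = R = 696 Ω
  L: Z = jωL = j·3343·0.113 = 0 + j377.7 Ω
Step 3 — Series combination: Z_total = R + L = 696 + j377.7 Ω = 791.9∠28.5° Ω.

Z = 696 + j377.7 Ω = 791.9∠28.5° Ω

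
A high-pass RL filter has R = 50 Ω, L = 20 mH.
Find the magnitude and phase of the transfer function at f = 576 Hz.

Step 1 — Angular frequency: ω = 2π·576 = 3619 rad/s.
Step 2 — Transfer function: H(jω) = jωL/(R + jωL).
Step 3 — Numerator jωL = j·72.38; denominator R + jωL = 50 + j72.38.
Step 4 — H = 0.677 + j0.4676.
Step 5 — Magnitude: |H| = 0.8228 (-1.7 dB); phase: φ = 34.6°.

|H| = 0.8228 (-1.7 dB), φ = 34.6°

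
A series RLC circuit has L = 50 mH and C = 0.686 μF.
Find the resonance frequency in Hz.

Step 1 — Resonance condition Im(Z)=0 gives ω₀ = 1/√(LC).
Step 2 — ω₀ = 1/√(0.05·6.86e-07) = 5399 rad/s.
Step 3 — f₀ = ω₀/(2π) = 859.4 Hz.

f₀ = 859.4 Hz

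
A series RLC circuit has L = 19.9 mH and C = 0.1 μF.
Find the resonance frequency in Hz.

Step 1 — Resonance condition Im(Z)=0 gives ω₀ = 1/√(LC).
Step 2 — ω₀ = 1/√(0.0199·1e-07) = 2.242e+04 rad/s.
Step 3 — f₀ = ω₀/(2π) = 3568 Hz.

f₀ = 3568 Hz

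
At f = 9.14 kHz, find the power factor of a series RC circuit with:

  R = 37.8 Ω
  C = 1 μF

Step 1 — Angular frequency: ω = 2π·f = 2π·9140 = 5.743e+04 rad/s.
Step 2 — Component impedances:
  R: Z = R = 37.8 Ω
  C: Z = 1/(jωC) = -j/(ω·C) = 0 - j17.41 Ω
Step 3 — Series combination: Z_total = R + C = 37.8 - j17.41 Ω = 41.62∠-24.7° Ω.
Step 4 — Power factor: PF = cos(φ) = Re(Z)/|Z| = 37.8/41.618 = 0.9083.
Step 5 — Type: Im(Z) = -17.41 ⇒ leading (phase φ = -24.7°).

PF = 0.9083 (leading, φ = -24.7°)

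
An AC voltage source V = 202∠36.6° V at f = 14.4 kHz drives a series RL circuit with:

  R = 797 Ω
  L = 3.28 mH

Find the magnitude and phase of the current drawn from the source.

Step 1 — Angular frequency: ω = 2π·f = 2π·1.44e+04 = 9.048e+04 rad/s.
Step 2 — Component impedances:
  R: Z = R = 797 Ω
  L: Z = jωL = j·9.048e+04·0.00328 = 0 + j296.8 Ω
Step 3 — Series combination: Z_total = R + L = 797 + j296.8 Ω = 850.5∠20.4° Ω.
Step 4 — Source phasor: V = 202∠36.6° V = 162.2 + j120.4 V.
Step 5 — Ohm's law: I = V / Z_total = (162.2 + j120.4) / (797 + j296.8) = 0.2281 + j0.06617 A.
Step 6 — Convert to polar: |I| = 0.2375 A, ∠I = 16.2°.

I = 0.2375∠16.2° A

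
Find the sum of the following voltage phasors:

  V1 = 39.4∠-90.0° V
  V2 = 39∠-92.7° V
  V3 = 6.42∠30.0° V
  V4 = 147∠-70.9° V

Step 1 — Convert each phasor to rectangular form:
  V1 = 39.4·(cos(-90.0°) + j·sin(-90.0°)) = 0 - j39.4 V
  V2 = 39·(cos(-92.7°) + j·sin(-92.7°)) = -1.837 - j38.96 V
  V3 = 6.42·(cos(30.0°) + j·sin(30.0°)) = 5.56 + j3.21 V
  V4 = 147·(cos(-70.9°) + j·sin(-70.9°)) = 48.1 - j138.9 V
Step 2 — Sum components: V_total = 51.82 - j214.1 V.
Step 3 — Convert to polar: |V_total| = 220.2 V, ∠V_total = -76.4°.

V_total = 220.2∠-76.4° V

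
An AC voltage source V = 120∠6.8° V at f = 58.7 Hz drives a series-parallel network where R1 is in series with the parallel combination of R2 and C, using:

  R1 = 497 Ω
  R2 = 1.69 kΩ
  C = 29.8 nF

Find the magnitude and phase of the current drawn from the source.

Step 1 — Angular frequency: ω = 2π·f = 2π·58.7 = 368.8 rad/s.
Step 2 — Component impedances:
  R1: Z = R = 497 Ω
  R2: Z = R = 1690 Ω
  C: Z = 1/(jωC) = -j/(ω·C) = 0 - j9.098e+04 Ω
Step 3 — Parallel branch: R2 || C = 1/(1/R2 + 1/C) = 1689 - j31.38 Ω.
Step 4 — Series with R1: Z_total = R1 + (R2 || C) = 2186 - j31.38 Ω = 2187∠-0.8° Ω.
Step 5 — Source phasor: V = 120∠6.8° V = 119.2 + j14.21 V.
Step 6 — Ohm's law: I = V / Z_total = (119.2 + j14.21) / (2186 - j31.38) = 0.05439 + j0.007279 A.
Step 7 — Convert to polar: |I| = 0.05488 A, ∠I = 7.6°.

I = 0.05488∠7.6° A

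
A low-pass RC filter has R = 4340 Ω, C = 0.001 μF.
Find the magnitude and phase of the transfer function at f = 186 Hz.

Step 1 — Angular frequency: ω = 2π·186 = 1169 rad/s.
Step 2 — Transfer function: H(jω) = 1/(1 + jωRC).
Step 3 — Denominator: 1 + jωRC = 1 + j·1169·4340·1e-09 = 1 + j0.005072.
Step 4 — H = 1 - j0.005072.
Step 5 — Magnitude: |H| = 1 (-0.0 dB); phase: φ = -0.3°.

|H| = 1 (-0.0 dB), φ = -0.3°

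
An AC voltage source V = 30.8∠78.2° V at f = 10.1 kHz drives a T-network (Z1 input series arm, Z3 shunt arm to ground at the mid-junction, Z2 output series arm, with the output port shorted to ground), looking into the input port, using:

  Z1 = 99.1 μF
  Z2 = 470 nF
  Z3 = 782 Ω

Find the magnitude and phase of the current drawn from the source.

Step 1 — Angular frequency: ω = 2π·f = 2π·1.01e+04 = 6.346e+04 rad/s.
Step 2 — Component impedances:
  Z1: Z = 1/(jωC) = -j/(ω·C) = 0 - j0.159 Ω
  Z2: Z = 1/(jωC) = -j/(ω·C) = 0 - j33.53 Ω
  Z3: Z = R = 782 Ω
Step 3 — With the output port shorted to ground, the output series arm Z2 runs from the junction to ground; the shunt arm Z3 also runs from the junction to ground. They appear in parallel: Z3 || Z2 = 1.435 - j33.47 Ω.
Step 4 — Series with input arm Z1: Z_in = Z1 + (Z3 || Z2) = 1.435 - j33.62 Ω = 33.66∠-87.6° Ω.
Step 5 — Source phasor: V = 30.8∠78.2° V = 6.298 + j30.15 V.
Step 6 — Ohm's law: I = V / Z_total = (6.298 + j30.15) / (1.435 - j33.62) = -0.887 + j0.2252 A.
Step 7 — Convert to polar: |I| = 0.9152 A, ∠I = 165.8°.

I = 0.9152∠165.8° A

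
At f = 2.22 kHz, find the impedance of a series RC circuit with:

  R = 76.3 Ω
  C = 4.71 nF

Step 1 — Angular frequency: ω = 2π·f = 2π·2220 = 1.395e+04 rad/s.
Step 2 — Component impedances:
  R: Z = R = 76.3 Ω
  C: Z = 1/(jωC) = -j/(ω·C) = 0 - j1.522e+04 Ω
Step 3 — Series combination: Z_total = R + C = 76.3 - j1.522e+04 Ω = 1.522e+04∠-89.7° Ω.

Z = 76.3 - j1.522e+04 Ω = 1.522e+04∠-89.7° Ω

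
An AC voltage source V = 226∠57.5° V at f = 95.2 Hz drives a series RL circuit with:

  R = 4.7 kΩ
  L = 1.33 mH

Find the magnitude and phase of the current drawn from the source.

Step 1 — Angular frequency: ω = 2π·f = 2π·95.2 = 598.2 rad/s.
Step 2 — Component impedances:
  R: Z = R = 4700 Ω
  L: Z = jωL = j·598.2·0.00133 = 0 + j0.7956 Ω
Step 3 — Series combination: Z_total = R + L = 4700 + j0.7956 Ω = 4700∠0.0° Ω.
Step 4 — Source phasor: V = 226∠57.5° V = 121.4 + j190.6 V.
Step 5 — Ohm's law: I = V / Z_total = (121.4 + j190.6) / (4700 + j0.7956) = 0.02584 + j0.04055 A.
Step 6 — Convert to polar: |I| = 0.04809 A, ∠I = 57.5°.

I = 0.04809∠57.5° A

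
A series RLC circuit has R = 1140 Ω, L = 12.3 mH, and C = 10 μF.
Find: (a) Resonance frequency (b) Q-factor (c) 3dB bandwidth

Step 1 — Resonance condition Im(Z)=0 gives ω₀ = 1/√(LC).
Step 2 — ω₀ = 1/√(0.0123·1e-05) = 2851 rad/s.
Step 3 — f₀ = ω₀/(2π) = 453.8 Hz.
Step 4 — Series Q: Q = ω₀L/R = 2851·0.0123/1140 = 0.03076.
Step 5 — 3dB bandwidth: Δω = ω₀/Q = 9.268e+04 rad/s; BW = Δω/(2π) = 1.475e+04 Hz.

(a) f₀ = 453.8 Hz  (b) Q = 0.03076  (c) BW = 1.475e+04 Hz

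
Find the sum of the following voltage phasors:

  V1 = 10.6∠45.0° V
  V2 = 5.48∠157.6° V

Step 1 — Convert each phasor to rectangular form:
  V1 = 10.6·(cos(45.0°) + j·sin(45.0°)) = 7.495 + j7.495 V
  V2 = 5.48·(cos(157.6°) + j·sin(157.6°)) = -5.067 + j2.088 V
Step 2 — Sum components: V_total = 2.429 + j9.584 V.
Step 3 — Convert to polar: |V_total| = 9.887 V, ∠V_total = 75.8°.

V_total = 9.887∠75.8° V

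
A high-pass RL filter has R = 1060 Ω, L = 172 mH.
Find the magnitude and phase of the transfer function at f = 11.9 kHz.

Step 1 — Angular frequency: ω = 2π·1.19e+04 = 7.477e+04 rad/s.
Step 2 — Transfer function: H(jω) = jωL/(R + jωL).
Step 3 — Numerator jωL = j·1.286e+04; denominator R + jωL = 1060 + j1.286e+04.
Step 4 — H = 0.9933 + j0.08187.
Step 5 — Magnitude: |H| = 0.9966 (-0.0 dB); phase: φ = 4.7°.

|H| = 0.9966 (-0.0 dB), φ = 4.7°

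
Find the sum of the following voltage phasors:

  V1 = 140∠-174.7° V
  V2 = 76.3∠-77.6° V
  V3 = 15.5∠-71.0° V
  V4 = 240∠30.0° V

Step 1 — Convert each phasor to rectangular form:
  V1 = 140·(cos(-174.7°) + j·sin(-174.7°)) = -139.4 - j12.93 V
  V2 = 76.3·(cos(-77.6°) + j·sin(-77.6°)) = 16.38 - j74.52 V
  V3 = 15.5·(cos(-71.0°) + j·sin(-71.0°)) = 5.046 - j14.66 V
  V4 = 240·(cos(30.0°) + j·sin(30.0°)) = 207.8 + j120 V
Step 2 — Sum components: V_total = 89.88 + j17.89 V.
Step 3 — Convert to polar: |V_total| = 91.64 V, ∠V_total = 11.3°.

V_total = 91.64∠11.3° V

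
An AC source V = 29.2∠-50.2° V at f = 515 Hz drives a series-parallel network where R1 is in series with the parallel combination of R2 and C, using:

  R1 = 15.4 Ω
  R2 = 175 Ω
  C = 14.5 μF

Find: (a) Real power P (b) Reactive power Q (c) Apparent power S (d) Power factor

Step 1 — Angular frequency: ω = 2π·f = 2π·515 = 3236 rad/s.
Step 2 — Component impedances:
  R1: Z = R = 15.4 Ω
  R2: Z = R = 175 Ω
  C: Z = 1/(jωC) = -j/(ω·C) = 0 - j21.31 Ω
Step 3 — Parallel branch: R2 || C = 1/(1/R2 + 1/C) = 2.558 - j21 Ω.
Step 4 — Series with R1: Z_total = R1 + (R2 || C) = 17.96 - j21 Ω = 27.63∠-49.5° Ω.
Step 5 — Source phasor: V = 29.2∠-50.2° V = 18.69 - j22.43 V.
Step 6 — Current: I = V / Z = 1.057 - j0.01351 A = 1.057∠-0.7° A.
Step 7 — Complex power: S = V·I* = 20.05 - j23.45 VA.
Step 8 — Real power: P = Re(S) = 20.05 W.
Step 9 — Reactive power: Q = Im(S) = -23.45 VAR.
Step 10 — Apparent power: |S| = 30.86 VA.
Step 11 — Power factor: PF = P/|S| = 0.6499 (leading).

(a) P = 20.05 W  (b) Q = -23.45 VAR  (c) S = 30.86 VA  (d) PF = 0.6499 (leading)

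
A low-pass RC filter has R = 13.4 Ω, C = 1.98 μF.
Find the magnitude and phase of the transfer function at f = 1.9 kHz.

Step 1 — Angular frequency: ω = 2π·1900 = 1.194e+04 rad/s.
Step 2 — Transfer function: H(jω) = 1/(1 + jωRC).
Step 3 — Denominator: 1 + jωRC = 1 + j·1.194e+04·13.4·1.98e-06 = 1 + j0.3167.
Step 4 — H = 0.9088 - j0.2879.
Step 5 — Magnitude: |H| = 0.9533 (-0.4 dB); phase: φ = -17.6°.

|H| = 0.9533 (-0.4 dB), φ = -17.6°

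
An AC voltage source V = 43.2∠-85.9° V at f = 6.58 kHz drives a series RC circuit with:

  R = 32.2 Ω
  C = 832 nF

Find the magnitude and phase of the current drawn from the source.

Step 1 — Angular frequency: ω = 2π·f = 2π·6580 = 4.134e+04 rad/s.
Step 2 — Component impedances:
  R: Z = R = 32.2 Ω
  C: Z = 1/(jωC) = -j/(ω·C) = 0 - j29.07 Ω
Step 3 — Series combination: Z_total = R + C = 32.2 - j29.07 Ω = 43.38∠-42.1° Ω.
Step 4 — Source phasor: V = 43.2∠-85.9° V = 3.089 - j43.09 V.
Step 5 — Ohm's law: I = V / Z_total = (3.089 - j43.09) / (32.2 - j29.07) = 0.7185 - j0.6895 A.
Step 6 — Convert to polar: |I| = 0.9958 A, ∠I = -43.8°.

I = 0.9958∠-43.8° A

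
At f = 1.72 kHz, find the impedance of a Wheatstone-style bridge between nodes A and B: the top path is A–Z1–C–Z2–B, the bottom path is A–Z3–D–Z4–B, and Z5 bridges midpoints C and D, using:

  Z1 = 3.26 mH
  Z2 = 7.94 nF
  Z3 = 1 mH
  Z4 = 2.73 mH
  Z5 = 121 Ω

Step 1 — Angular frequency: ω = 2π·f = 2π·1720 = 1.081e+04 rad/s.
Step 2 — Component impedances:
  Z1: Z = jωL = j·1.081e+04·0.00326 = 0 + j35.23 Ω
  Z2: Z = 1/(jωC) = -j/(ω·C) = 0 - j1.165e+04 Ω
  Z3: Z = jωL = j·1.081e+04·0.001 = 0 + j10.81 Ω
  Z4: Z = jωL = j·1.081e+04·0.00273 = 0 + j29.5 Ω
  Z5: Z = R = 121 Ω
Step 3 — Bridge requires nodal analysis (the Z5 bridge couples midpoints C and D, so the two paths cannot be reduced to a simple series/parallel combination). Setting node B to ground and injecting 1 A at node A, the 3-node admittance system at A, C, D solves to V_A = Z_AB = 0.8675 + j40.12 Ω = 40.13∠88.8° Ω.

Z = 0.8675 + j40.12 Ω = 40.13∠88.8° Ω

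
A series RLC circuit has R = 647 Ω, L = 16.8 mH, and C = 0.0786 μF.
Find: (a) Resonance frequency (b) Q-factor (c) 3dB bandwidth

Step 1 — Resonance: ω₀ = 1/√(LC) = 1/√(0.0168·7.86e-08) = 2.752e+04 rad/s.
Step 2 — f₀ = ω₀/(2π) = 4380 Hz.
Step 3 — Series Q: Q = ω₀L/R = 2.752e+04·0.0168/647 = 0.7146.
Step 4 — Bandwidth: Δω = ω₀/Q = 3.851e+04 rad/s; BW = Δω/(2π) = 6129 Hz.

(a) f₀ = 4380 Hz  (b) Q = 0.7146  (c) BW = 6129 Hz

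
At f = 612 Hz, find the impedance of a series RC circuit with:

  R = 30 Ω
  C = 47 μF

Step 1 — Angular frequency: ω = 2π·f = 2π·612 = 3845 rad/s.
Step 2 — Component impedances:
  R: Z = R = 30 Ω
  C: Z = 1/(jωC) = -j/(ω·C) = 0 - j5.533 Ω
Step 3 — Series combination: Z_total = R + C = 30 - j5.533 Ω = 30.51∠-10.5° Ω.

Z = 30 - j5.533 Ω = 30.51∠-10.5° Ω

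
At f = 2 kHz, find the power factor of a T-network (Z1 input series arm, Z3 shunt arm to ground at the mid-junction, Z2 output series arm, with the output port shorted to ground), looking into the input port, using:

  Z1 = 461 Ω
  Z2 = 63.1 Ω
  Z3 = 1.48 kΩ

Step 1 — Angular frequency: ω = 2π·f = 2π·2000 = 1.257e+04 rad/s.
Step 2 — Component impedances:
  Z1: Z = R = 461 Ω
  Z2: Z = R = 63.1 Ω
  Z3: Z = R = 1480 Ω
Step 3 — With the output port shorted to ground, the output series arm Z2 runs from the junction to ground; the shunt arm Z3 also runs from the junction to ground. They appear in parallel: Z3 || Z2 = 60.52 Ω.
Step 4 — Series with input arm Z1: Z_in = Z1 + (Z3 || Z2) = 521.5 Ω = 521.5∠0.0° Ω.
Step 5 — Power factor: PF = cos(φ) = Re(Z)/|Z| = 521.5/521.5 = 1.
Step 6 — Type: Im(Z) = 0 ⇒ unity (phase φ = 0.0°).

PF = 1 (unity, φ = 0.0°)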